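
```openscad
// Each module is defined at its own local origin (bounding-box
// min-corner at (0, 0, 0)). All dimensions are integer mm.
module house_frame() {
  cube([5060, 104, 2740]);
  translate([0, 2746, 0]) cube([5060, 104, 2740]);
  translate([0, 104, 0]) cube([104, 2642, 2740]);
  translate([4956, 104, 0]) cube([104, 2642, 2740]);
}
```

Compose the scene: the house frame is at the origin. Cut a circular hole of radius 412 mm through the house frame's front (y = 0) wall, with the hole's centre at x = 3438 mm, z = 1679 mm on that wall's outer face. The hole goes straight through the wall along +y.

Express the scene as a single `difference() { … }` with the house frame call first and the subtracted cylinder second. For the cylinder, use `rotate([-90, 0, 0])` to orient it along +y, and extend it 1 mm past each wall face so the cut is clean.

difference() {
  house_frame();
  translate([3438, -1, 1679]) rotate([-90, 0, 0]) cylinder(h = 106, r = 412);
}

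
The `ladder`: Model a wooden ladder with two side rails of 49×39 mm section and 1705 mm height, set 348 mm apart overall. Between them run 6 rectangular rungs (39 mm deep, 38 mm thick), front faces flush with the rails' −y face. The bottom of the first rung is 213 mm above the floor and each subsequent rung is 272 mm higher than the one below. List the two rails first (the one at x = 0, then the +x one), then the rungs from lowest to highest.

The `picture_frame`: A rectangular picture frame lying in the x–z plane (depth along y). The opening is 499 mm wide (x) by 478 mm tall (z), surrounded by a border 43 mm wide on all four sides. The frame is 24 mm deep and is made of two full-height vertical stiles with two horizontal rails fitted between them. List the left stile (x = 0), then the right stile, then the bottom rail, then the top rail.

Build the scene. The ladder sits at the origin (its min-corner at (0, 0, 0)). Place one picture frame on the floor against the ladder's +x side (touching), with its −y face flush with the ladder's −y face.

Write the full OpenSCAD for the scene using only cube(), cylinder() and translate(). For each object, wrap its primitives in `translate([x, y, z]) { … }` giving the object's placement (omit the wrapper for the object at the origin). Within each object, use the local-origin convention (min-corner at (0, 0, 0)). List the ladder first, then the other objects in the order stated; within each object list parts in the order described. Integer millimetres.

cube([49, 39, 1705]);
translate([299, 0, 0]) cube([49, 39, 1705]);
translate([49, 0, 213]) cube([250, 39, 38]);
translate([49, 0, 485]) cube([250, 39, 38]);
translate([49, 0, 757]) cube([250, 39, 38]);
translate([49, 0, 1029]) cube([250, 39, 38]);
translate([49, 0, 1301]) cube([250, 39, 38]);
translate([49, 0, 1573]) cube([250, 39, 38]);
translate([348, 0, 0]) {
  cube([43, 24, 564]);
  translate([542, 0, 0]) cube([43, 24, 564]);
  translate([43, 0, 0]) cube([499, 24, 43]);
  translate([43, 0, 521]) cube([499, 24, 43]);
}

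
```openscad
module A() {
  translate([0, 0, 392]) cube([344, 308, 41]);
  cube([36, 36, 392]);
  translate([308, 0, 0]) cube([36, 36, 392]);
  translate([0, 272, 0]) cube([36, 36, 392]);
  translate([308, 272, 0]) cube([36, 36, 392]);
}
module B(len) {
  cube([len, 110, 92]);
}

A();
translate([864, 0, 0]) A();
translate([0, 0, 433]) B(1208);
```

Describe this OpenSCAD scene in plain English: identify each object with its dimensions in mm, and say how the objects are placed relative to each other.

A is a four-legged stool. The seat is a 344×308×41 mm slab whose top surface is at z = 433 mm; four square legs, each 36×36 mm in cross-section, run from the floor (z = 0) to the underside of the seat, each flush with a corner of the seat.

B is a rectangular beam 1208 mm long (x), 110 mm deep (y), 92 mm thick (z).

The beam spans the tops of two stools placed 520 mm apart, resting at z = 433 mm.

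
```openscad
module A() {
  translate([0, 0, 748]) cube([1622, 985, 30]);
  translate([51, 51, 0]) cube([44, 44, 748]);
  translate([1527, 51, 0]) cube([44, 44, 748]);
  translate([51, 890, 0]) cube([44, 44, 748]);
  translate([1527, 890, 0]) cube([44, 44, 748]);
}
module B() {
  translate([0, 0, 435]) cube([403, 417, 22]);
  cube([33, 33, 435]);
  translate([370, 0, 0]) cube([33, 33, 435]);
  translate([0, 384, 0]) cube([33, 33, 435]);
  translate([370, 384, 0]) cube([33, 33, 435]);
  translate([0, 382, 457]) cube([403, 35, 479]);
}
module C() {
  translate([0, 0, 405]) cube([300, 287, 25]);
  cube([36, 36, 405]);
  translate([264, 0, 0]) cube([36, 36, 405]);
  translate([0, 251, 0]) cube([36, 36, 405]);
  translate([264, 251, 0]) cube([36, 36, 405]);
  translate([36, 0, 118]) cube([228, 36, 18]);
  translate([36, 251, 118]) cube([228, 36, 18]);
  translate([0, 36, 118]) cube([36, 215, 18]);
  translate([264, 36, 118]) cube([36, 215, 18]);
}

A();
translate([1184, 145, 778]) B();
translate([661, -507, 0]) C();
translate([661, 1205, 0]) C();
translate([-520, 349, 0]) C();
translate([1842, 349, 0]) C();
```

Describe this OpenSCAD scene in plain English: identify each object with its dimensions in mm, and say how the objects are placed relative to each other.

A is a rectangular dining table. The top is 1622×985×30 mm with its upper surface at z = 778 mm. It stands on four 44×44 mm square legs, each inset 51 mm from the nearest pair of top edges, running from the floor to the underside of the top.

B is a chair. The seat is a 403×417×22 mm slab with its top at z = 457 mm, on four 33×33 mm corner legs (flush with the seat edges, standing on z = 0). A flat backrest 35 mm thick, 479 mm tall, spans the full seat width and rises from the seat top along its +y edge, rear face flush with the rear of the seat.

C is a simple wooden stool: a rectangular seat 300 mm (x) by 287 mm (y), 25 mm thick, top face at z = 430 mm, on four square legs, each 36×36 mm in cross-section. The legs rest on z = 0, each flush with a corner of the seat. Four stretchers, 36 mm wide and 18 mm tall, connect adjacent legs with their undersides at z = 118 mm, each running between the inner faces of the legs it joins and aligned with the legs' outer faces on the other axis.

The chair is on top of the table. Four stools sit around the table at the −y, +y, −x, +x sides.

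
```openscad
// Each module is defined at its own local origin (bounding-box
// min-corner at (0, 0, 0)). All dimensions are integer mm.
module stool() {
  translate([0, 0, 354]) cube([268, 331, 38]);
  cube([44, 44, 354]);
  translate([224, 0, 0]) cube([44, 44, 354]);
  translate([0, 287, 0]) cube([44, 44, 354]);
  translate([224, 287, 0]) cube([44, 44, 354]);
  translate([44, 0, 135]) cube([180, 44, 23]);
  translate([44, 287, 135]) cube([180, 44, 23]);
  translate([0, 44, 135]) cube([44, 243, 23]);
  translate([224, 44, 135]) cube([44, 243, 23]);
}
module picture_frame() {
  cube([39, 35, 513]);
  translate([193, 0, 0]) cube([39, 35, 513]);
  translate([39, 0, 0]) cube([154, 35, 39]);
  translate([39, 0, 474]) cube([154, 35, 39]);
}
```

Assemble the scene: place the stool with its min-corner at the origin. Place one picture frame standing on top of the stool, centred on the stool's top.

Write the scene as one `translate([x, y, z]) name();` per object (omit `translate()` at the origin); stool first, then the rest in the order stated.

stool();
translate([18, 148, 392]) picture_frame();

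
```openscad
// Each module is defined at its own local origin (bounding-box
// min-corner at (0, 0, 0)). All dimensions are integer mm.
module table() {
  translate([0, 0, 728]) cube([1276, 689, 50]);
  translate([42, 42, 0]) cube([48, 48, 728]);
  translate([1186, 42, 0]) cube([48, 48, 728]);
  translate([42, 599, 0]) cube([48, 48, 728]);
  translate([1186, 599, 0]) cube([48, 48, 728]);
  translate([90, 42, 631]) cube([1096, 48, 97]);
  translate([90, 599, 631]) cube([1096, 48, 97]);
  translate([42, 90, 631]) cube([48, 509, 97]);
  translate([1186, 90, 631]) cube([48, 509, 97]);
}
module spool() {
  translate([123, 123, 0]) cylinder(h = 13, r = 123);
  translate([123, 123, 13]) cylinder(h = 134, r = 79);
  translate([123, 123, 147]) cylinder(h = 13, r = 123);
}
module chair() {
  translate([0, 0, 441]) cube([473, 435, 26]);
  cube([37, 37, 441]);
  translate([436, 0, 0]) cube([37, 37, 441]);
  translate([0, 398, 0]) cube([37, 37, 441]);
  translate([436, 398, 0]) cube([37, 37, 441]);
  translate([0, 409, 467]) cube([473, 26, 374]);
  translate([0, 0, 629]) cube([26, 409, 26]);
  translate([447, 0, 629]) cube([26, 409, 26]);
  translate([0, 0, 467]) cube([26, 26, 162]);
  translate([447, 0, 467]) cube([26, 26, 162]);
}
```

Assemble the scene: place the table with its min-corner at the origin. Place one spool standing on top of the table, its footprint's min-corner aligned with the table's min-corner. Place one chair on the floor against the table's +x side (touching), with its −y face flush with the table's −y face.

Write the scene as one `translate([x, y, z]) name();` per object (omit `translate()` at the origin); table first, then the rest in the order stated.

table();
translate([0, 0, 778]) spool();
translate([1276, 0, 0]) chair();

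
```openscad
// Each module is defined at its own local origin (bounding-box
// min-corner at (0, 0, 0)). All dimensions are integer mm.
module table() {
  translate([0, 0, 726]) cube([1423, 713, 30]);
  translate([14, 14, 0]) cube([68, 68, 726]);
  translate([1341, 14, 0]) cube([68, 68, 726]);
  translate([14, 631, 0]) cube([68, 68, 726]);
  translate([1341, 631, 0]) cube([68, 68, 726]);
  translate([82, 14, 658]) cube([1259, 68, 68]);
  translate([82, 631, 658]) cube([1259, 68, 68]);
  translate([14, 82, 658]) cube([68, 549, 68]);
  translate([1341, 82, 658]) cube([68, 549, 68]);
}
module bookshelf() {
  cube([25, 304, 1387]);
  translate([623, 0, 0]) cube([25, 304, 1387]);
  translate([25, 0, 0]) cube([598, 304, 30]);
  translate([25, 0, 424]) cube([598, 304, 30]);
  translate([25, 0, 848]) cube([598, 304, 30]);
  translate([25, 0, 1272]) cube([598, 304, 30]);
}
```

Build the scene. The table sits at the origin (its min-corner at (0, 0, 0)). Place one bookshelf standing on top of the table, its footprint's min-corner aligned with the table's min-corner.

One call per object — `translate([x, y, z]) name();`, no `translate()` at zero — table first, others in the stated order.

table();
translate([0, 0, 756]) bookshelf();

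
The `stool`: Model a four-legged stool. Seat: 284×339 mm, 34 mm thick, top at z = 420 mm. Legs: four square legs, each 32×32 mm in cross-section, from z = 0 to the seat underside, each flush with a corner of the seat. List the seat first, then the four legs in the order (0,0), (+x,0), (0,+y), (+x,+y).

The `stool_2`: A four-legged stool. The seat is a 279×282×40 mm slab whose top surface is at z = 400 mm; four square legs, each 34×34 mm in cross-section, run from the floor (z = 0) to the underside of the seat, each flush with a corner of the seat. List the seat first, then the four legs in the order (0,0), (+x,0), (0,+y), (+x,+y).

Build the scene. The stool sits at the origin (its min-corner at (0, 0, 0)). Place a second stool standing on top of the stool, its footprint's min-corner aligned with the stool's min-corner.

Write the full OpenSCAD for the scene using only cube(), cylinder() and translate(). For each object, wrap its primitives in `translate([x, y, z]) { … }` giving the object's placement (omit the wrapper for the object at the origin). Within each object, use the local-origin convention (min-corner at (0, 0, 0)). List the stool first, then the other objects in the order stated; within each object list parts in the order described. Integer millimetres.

translate([0, 0, 386]) cube([284, 339, 34]);
cube([32, 32, 386]);
translate([252, 0, 0]) cube([32, 32, 386]);
translate([0, 307, 0]) cube([32, 32, 386]);
translate([252, 307, 0]) cube([32, 32, 386]);
translate([0, 0, 420]) {
  translate([0, 0, 360]) cube([279, 282, 40]);
  cube([34, 34, 360]);
  translate([245, 0, 0]) cube([34, 34, 360]);
  translate([0, 248, 0]) cube([34, 34, 360]);
  translate([245, 248, 0]) cube([34, 34, 360]);
}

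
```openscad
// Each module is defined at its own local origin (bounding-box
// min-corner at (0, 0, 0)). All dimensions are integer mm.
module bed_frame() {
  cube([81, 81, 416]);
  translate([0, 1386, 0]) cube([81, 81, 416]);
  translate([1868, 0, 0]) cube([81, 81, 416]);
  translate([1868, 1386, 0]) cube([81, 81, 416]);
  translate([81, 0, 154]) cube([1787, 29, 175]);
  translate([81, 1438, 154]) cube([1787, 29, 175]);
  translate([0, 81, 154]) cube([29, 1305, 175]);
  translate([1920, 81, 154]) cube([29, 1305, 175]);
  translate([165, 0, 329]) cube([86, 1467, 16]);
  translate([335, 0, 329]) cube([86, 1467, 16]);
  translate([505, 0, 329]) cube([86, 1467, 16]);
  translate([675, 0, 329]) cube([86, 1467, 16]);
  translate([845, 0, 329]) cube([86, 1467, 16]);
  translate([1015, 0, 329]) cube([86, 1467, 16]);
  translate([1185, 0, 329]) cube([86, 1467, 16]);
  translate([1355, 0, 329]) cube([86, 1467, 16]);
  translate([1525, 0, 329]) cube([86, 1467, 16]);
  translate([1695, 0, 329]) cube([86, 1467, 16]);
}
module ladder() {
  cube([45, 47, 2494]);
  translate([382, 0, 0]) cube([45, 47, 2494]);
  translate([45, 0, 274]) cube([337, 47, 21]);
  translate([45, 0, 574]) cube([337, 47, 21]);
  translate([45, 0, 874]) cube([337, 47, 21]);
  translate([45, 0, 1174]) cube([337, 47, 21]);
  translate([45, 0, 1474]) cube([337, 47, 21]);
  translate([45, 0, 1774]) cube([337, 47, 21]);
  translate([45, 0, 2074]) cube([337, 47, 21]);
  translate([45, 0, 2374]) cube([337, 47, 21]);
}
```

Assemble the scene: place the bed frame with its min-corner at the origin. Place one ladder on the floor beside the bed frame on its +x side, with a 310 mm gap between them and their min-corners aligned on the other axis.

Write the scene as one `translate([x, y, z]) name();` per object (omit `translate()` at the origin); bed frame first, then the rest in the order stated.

bed_frame();
translate([2259, 0, 0]) ladder();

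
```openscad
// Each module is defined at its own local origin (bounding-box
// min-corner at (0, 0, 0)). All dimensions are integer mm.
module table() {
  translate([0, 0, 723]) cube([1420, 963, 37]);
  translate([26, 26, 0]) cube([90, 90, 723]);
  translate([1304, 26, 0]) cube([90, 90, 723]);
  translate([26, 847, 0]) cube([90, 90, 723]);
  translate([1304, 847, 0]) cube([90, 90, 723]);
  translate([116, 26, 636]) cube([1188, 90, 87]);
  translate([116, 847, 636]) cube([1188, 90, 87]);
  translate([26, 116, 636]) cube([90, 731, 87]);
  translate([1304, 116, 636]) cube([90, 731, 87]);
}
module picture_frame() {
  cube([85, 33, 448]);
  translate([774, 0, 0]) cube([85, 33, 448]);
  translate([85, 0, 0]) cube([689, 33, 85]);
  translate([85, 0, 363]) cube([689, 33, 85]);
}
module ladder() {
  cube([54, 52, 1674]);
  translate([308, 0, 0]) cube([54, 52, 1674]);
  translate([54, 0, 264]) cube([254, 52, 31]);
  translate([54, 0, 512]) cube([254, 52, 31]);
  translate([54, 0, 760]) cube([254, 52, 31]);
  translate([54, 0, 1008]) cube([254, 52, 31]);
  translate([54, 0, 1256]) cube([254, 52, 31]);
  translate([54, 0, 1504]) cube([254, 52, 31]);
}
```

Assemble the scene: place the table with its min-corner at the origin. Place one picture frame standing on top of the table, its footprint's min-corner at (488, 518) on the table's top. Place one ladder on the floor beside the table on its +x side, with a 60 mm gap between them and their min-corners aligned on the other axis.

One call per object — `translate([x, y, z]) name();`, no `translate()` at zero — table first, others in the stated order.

table();
translate([488, 518, 760]) picture_frame();
translate([1480, 0, 0]) ladder();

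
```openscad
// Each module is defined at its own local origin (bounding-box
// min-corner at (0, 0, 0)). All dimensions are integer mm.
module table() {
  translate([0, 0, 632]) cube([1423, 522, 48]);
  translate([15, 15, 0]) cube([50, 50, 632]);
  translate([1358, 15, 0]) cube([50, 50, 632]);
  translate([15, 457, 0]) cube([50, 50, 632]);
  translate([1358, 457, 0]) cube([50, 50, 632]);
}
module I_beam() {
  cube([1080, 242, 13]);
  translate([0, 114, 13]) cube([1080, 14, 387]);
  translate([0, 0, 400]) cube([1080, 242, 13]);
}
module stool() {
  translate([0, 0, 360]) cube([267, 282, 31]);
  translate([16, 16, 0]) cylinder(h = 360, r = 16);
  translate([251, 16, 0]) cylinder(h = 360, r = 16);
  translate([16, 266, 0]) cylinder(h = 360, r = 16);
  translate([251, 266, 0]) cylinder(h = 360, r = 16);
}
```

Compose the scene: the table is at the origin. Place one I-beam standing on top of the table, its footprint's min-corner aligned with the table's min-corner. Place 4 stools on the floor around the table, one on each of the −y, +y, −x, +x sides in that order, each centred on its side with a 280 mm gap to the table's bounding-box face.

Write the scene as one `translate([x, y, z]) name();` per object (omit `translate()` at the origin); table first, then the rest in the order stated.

table();
translate([0, 0, 680]) I_beam();
translate([578, -562, 0]) stool();
translate([578, 802, 0]) stool();
translate([-547, 120, 0]) stool();
translate([1703, 120, 0]) stool();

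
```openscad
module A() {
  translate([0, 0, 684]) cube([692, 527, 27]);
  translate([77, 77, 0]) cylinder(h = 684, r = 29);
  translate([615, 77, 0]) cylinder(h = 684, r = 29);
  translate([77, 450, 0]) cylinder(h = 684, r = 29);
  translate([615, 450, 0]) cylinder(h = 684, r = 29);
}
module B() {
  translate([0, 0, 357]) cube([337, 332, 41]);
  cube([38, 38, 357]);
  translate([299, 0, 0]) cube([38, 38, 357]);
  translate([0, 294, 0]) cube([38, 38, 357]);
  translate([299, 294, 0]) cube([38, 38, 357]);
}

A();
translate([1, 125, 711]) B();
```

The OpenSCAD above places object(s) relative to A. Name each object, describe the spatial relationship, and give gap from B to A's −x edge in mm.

The stool's min-x is at 1; the table's min-x is 0; gap = 1 mm.

A is a table. B is a stool. The stool is on top of the table. The gap from the stool to the table's −x edge is 1 mm.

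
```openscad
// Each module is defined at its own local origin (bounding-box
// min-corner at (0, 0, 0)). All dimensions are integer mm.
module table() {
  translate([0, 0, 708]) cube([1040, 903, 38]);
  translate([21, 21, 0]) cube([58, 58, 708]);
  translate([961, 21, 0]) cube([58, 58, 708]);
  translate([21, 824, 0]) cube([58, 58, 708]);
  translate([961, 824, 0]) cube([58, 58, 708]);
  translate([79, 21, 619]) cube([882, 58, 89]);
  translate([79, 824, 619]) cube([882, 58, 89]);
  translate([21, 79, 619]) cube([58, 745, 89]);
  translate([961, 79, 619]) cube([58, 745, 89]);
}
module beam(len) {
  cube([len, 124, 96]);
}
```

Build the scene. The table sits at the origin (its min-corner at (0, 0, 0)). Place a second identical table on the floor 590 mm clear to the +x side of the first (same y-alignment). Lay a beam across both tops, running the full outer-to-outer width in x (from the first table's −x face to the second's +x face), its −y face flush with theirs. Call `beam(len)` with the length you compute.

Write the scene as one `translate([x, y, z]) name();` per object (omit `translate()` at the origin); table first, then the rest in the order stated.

table();
translate([1630, 0, 0]) table();
translate([0, 0, 746]) beam(2670);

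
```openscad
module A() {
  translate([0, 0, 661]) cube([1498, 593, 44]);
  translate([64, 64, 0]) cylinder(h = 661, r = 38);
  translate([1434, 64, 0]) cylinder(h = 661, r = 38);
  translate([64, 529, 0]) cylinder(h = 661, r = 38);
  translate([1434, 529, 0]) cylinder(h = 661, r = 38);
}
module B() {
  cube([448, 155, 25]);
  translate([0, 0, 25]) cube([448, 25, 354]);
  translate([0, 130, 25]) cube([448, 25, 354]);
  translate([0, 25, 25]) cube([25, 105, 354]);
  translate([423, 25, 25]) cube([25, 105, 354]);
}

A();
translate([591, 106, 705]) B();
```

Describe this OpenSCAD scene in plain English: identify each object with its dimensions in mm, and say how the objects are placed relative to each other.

A is a rectangular dining table. The top is 1498×593×44 mm with its upper surface at z = 705 mm. It stands on four round legs of 76 mm diameter, each leg's bounding box inset 26 mm from the nearest pair of top edges, running from the floor to the underside of the top.

B is an open-topped rectangular box: outside dimensions 448×155×379 mm, with a uniform wall and base thickness of 25 mm. The base is a full 448×155 slab on the floor; four walls sit on top of the base. The front and back walls (the −y and +y sides) span the full width; the two side walls fit between them.

The open box is on top of the table.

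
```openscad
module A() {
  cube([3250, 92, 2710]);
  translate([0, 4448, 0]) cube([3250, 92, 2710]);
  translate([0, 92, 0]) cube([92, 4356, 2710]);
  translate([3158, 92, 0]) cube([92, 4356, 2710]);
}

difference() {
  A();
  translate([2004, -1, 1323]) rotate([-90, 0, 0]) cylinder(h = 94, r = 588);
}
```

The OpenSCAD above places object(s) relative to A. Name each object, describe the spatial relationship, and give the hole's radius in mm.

The subtracted cylinder has r = 588 mm.

A is a house frame. The house frame has a circular hole through its front wall. The hole's radius is 588 mm.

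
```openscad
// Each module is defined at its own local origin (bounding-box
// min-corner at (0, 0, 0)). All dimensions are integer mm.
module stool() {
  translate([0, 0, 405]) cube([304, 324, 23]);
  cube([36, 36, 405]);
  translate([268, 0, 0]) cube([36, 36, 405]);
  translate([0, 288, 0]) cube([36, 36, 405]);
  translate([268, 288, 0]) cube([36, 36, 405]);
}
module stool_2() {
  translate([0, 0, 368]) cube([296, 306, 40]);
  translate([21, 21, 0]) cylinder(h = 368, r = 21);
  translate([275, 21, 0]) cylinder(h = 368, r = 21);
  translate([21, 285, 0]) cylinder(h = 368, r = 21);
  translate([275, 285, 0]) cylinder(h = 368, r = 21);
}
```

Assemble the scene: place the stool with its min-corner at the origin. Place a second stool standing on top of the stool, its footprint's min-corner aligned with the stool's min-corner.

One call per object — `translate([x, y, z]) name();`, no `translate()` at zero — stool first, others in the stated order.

stool();
translate([0, 0, 428]) stool_2();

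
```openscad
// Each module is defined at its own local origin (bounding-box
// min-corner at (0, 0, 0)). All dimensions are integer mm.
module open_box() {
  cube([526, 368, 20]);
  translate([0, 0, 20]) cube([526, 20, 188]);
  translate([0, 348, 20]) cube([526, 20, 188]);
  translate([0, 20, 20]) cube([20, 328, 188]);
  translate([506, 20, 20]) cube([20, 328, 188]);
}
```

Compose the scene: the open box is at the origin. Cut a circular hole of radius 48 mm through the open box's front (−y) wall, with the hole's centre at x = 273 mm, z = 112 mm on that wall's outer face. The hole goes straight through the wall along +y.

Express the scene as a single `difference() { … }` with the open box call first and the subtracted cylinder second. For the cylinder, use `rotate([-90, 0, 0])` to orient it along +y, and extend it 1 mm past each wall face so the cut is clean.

difference() {
  open_box();
  translate([273, -1, 112]) rotate([-90, 0, 0]) cylinder(h = 22, r = 48);
}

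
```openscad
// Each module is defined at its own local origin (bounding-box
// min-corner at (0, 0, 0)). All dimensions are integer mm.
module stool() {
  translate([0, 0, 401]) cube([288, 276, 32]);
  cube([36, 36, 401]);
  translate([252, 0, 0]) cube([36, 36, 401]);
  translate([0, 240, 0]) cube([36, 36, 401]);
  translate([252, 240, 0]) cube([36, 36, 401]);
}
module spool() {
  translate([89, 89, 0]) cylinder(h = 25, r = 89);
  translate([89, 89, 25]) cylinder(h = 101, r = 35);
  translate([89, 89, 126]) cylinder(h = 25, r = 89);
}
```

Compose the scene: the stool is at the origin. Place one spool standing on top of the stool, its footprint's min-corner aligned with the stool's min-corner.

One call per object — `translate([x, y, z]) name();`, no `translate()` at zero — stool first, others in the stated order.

stool();
translate([0, 0, 433]) spool();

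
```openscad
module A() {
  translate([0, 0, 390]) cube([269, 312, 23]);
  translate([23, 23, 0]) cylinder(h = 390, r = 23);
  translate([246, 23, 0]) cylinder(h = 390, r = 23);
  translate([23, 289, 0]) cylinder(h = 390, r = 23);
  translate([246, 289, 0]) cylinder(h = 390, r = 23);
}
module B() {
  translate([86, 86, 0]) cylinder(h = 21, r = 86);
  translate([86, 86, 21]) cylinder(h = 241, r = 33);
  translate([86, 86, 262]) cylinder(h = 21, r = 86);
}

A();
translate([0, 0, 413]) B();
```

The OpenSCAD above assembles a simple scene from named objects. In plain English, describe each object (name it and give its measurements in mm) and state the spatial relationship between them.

A is a four-legged stool. The seat is a 269×312×23 mm slab whose top surface is at z = 413 mm; four round legs, each 46 mm in diameter, run from the floor (z = 0) to the underside of the seat, each leg's axis is inset half a diameter from the nearest pair of seat edges (so the leg's bounding box is flush with the corner).

B is a spool: two coaxial disc flanges of radius 86 mm and thickness 21 mm, joined by a core cylinder of radius 33 mm and height 241 mm. The lower flange rests on z = 0 and the three cylinders share a vertical axis.

The spool is on top of the stool.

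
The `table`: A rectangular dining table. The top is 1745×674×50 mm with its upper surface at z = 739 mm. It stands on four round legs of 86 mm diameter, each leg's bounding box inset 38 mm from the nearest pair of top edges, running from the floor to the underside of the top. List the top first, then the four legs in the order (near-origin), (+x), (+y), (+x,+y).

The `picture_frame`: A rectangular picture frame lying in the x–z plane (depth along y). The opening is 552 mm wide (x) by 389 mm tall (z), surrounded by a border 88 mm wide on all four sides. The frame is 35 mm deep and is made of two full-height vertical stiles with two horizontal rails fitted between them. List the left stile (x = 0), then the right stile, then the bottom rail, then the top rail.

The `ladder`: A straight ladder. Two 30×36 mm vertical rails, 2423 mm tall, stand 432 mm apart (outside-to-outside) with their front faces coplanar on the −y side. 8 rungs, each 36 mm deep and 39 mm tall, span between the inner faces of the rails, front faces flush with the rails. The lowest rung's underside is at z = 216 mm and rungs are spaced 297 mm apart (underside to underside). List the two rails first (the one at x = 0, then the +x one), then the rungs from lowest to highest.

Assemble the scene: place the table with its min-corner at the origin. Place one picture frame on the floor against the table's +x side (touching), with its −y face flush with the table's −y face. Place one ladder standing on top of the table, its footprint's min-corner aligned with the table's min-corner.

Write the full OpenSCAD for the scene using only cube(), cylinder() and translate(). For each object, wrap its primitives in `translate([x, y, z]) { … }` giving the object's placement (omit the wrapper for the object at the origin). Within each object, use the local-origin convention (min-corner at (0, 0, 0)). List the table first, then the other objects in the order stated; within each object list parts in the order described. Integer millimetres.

translate([0, 0, 689]) cube([1745, 674, 50]);
translate([81, 81, 0]) cylinder(h = 689, r = 43);
translate([1664, 81, 0]) cylinder(h = 689, r = 43);
translate([81, 593, 0]) cylinder(h = 689, r = 43);
translate([1664, 593, 0]) cylinder(h = 689, r = 43);
translate([1745, 0, 0]) {
  cube([88, 35, 565]);
  translate([640, 0, 0]) cube([88, 35, 565]);
  translate([88, 0, 0]) cube([552, 35, 88]);
  translate([88, 0, 477]) cube([552, 35, 88]);
}
translate([0, 0, 739]) {
  cube([30, 36, 2423]);
  translate([402, 0, 0]) cube([30, 36, 2423]);
  translate([30, 0, 216]) cube([372, 36, 39]);
  translate([30, 0, 513]) cube([372, 36, 39]);
  translate([30, 0, 810]) cube([372, 36, 39]);
  translate([30, 0, 1107]) cube([372, 36, 39]);
  translate([30, 0, 1404]) cube([372, 36, 39]);
  translate([30, 0, 1701]) cube([372, 36, 39]);
  translate([30, 0, 1998]) cube([372, 36, 39]);
  translate([30, 0, 2295]) cube([372, 36, 39]);
}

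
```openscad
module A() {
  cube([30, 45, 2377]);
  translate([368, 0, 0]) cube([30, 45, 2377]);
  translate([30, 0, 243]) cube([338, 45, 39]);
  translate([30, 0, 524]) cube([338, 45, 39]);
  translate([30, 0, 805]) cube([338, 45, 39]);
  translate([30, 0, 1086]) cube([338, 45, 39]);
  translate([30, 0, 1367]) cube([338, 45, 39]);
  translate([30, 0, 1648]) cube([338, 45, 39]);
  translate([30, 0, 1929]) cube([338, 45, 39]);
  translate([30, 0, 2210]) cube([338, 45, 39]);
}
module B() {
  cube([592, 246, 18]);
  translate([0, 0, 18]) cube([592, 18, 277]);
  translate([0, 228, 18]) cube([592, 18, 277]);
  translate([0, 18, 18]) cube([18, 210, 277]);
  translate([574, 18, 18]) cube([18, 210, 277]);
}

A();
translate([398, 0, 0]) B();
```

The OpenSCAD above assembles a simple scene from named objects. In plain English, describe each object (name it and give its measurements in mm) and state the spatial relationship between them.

A is a wooden ladder with two side rails of 30×45 mm section and 2377 mm height, set 398 mm apart overall. Between them run 8 rectangular rungs (45 mm deep, 39 mm thick), front faces flush with the rails' −y face. The bottom of the first rung is 243 mm above the floor and each subsequent rung is 281 mm higher than the one below.

B is an open storage box with external size 592×246×295 mm and wall thickness 18 mm (the base is also 18 mm thick). The base covers the whole footprint; the four walls stand on the base, with the y-facing walls full-width and the x-facing walls fitting between their inner faces.

The open box is against the ladder's +x side, with their −y faces flush.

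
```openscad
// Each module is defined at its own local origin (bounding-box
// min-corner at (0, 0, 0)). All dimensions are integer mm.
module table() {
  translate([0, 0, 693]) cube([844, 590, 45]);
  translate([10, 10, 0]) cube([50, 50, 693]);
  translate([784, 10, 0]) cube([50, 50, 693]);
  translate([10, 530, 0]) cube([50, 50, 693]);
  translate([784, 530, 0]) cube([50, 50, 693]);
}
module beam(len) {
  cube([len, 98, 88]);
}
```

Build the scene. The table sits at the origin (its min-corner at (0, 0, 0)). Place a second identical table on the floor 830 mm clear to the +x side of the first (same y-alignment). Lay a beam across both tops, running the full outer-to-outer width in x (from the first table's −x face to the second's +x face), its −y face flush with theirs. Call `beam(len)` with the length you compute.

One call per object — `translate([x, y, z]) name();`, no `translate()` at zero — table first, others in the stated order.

table();
translate([1674, 0, 0]) table();
translate([0, 0, 738]) beam(2518);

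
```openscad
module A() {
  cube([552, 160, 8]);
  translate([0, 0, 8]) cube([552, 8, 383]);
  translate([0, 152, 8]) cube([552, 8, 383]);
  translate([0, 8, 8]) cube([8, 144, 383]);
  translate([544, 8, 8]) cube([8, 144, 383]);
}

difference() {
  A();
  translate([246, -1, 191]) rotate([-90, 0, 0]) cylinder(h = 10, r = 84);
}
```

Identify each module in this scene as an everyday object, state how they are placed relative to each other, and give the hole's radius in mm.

The subtracted cylinder has r = 84 mm.

A is an open box. The open box has a circular hole through its front wall. The hole's radius is 84 mm.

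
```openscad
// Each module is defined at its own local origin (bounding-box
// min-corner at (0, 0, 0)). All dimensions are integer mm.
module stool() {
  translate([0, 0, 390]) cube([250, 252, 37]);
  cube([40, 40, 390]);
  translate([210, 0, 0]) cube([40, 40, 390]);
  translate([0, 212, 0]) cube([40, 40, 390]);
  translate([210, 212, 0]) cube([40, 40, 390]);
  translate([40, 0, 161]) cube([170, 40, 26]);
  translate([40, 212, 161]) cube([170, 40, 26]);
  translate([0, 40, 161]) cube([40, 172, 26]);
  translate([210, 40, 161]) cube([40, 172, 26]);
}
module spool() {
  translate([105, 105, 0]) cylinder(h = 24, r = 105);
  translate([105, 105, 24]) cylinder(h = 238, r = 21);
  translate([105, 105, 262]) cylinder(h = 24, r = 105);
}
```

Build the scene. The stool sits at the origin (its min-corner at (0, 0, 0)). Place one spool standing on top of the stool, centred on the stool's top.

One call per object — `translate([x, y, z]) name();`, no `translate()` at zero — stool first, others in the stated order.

stool();
translate([20, 21, 427]) spool();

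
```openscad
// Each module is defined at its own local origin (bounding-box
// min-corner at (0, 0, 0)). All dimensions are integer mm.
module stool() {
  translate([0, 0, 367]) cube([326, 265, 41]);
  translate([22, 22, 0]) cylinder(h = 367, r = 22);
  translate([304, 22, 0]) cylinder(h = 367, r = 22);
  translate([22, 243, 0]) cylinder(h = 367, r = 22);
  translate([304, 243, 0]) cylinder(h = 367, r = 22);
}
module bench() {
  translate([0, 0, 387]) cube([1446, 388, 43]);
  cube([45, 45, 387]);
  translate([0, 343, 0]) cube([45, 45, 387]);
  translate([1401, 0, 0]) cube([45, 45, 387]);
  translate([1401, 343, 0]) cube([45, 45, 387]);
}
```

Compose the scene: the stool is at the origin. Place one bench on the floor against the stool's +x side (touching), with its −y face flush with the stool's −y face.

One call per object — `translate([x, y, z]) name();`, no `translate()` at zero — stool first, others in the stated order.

stool();
translate([326, 0, 0]) bench();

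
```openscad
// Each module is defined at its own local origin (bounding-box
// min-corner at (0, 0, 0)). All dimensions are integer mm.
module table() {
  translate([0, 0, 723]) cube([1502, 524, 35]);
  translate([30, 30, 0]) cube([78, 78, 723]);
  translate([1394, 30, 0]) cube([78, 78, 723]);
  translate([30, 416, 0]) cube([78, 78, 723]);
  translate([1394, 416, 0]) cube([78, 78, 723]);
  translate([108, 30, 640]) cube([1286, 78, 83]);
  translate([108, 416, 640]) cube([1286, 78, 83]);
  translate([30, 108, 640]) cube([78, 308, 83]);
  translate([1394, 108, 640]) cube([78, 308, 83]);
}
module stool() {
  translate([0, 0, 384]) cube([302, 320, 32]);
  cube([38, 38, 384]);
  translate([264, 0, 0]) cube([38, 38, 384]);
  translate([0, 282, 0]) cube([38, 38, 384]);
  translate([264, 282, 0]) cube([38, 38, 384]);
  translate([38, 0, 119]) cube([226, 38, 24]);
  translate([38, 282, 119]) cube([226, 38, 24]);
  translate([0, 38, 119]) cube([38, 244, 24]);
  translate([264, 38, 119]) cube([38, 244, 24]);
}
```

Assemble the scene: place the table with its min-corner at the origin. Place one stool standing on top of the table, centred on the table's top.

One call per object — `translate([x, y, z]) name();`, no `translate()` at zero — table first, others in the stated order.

table();
translate([600, 102, 758]) stool();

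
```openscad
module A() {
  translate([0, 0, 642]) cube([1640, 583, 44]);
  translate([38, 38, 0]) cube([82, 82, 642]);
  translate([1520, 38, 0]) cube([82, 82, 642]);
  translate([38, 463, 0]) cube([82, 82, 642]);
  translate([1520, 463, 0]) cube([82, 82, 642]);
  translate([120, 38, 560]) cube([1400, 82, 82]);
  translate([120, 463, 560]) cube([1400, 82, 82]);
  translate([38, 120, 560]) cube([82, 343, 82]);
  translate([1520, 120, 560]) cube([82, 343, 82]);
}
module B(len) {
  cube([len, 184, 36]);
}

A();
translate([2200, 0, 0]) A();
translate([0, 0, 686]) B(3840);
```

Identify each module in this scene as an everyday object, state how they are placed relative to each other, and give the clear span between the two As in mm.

Second table starts at x = 2200; first ends at x = 1640; clear span = 2200 − 1640 = 560 mm.

A is a table. B is a beam. A beam spans the tops of two tables. The clear span between the two tables is 560 mm.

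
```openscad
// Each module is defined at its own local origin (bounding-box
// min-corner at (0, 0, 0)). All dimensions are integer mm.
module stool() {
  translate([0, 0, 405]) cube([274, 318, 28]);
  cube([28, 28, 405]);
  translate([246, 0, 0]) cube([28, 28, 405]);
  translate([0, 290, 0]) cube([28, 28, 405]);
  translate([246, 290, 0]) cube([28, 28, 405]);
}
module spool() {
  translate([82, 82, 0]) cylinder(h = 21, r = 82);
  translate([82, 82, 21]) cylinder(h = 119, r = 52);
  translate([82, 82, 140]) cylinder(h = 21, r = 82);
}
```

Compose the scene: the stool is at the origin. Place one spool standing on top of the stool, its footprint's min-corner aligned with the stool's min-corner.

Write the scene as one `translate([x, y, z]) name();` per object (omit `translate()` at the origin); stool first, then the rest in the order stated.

stool();
translate([0, 0, 433]) spool();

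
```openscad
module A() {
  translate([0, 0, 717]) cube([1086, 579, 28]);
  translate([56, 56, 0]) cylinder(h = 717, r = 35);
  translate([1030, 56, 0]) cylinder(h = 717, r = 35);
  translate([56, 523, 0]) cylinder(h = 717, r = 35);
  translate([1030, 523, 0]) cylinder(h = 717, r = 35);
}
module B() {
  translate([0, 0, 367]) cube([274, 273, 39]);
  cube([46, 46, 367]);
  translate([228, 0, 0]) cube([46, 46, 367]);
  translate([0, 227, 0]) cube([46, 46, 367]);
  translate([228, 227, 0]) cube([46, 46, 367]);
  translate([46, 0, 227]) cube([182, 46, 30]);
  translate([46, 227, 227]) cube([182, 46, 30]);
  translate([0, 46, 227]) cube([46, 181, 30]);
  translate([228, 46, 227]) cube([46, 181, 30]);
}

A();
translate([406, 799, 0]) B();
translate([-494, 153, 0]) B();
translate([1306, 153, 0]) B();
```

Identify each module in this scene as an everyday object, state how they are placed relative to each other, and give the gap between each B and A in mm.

Each stool's nearest face is 220 mm from the table's bounding box.

A is a table. B is a stool. Three stools sit around the table at the +y, −x, +x sides. The gap between each stool and the table is 220 mm.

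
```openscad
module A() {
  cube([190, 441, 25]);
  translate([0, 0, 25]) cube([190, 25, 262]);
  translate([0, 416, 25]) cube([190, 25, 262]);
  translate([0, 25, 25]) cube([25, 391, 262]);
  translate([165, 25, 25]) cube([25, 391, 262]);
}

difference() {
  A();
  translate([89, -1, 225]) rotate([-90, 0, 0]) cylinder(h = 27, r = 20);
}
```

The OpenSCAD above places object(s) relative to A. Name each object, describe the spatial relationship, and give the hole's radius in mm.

A is an open box. The open box has a circular hole through its front wall. The hole's radius is 20 mm.

The subtracted cylinder has r = 20 mm.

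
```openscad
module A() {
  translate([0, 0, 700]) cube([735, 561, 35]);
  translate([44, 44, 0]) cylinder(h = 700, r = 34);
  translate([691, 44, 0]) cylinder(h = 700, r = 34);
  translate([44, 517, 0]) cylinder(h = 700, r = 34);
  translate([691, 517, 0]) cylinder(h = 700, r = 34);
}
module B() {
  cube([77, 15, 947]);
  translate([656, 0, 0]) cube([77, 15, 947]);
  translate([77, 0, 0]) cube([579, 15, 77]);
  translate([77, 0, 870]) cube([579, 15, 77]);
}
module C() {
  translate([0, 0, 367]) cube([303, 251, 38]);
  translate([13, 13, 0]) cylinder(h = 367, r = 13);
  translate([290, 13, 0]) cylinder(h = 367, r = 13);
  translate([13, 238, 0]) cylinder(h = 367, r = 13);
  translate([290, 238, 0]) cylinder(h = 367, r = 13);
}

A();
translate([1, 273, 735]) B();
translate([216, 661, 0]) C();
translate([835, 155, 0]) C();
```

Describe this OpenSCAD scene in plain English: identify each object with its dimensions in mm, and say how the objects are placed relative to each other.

A is a table with a 735×561 mm rectangular top, 35 mm thick, top surface at z = 735 mm, supported by four round legs of 68 mm diameter, each leg's bounding box inset 10 mm from the nearest pair of top edges, running from the floor.

B is a rectangular picture frame lying in the x–z plane (depth along y). The opening is 579 mm wide (x) by 793 mm tall (z), surrounded by a border 77 mm wide on all four sides. The frame is 15 mm deep and is made of two full-height vertical stiles with two horizontal rails fitted between them.

C is a four-legged stool. The seat is 303×251 mm, 38 mm thick, top at z = 405 mm. It stands on four round legs, each 26 mm in diameter, from z = 0 to the seat underside, each leg's axis is inset half a diameter from the nearest pair of seat edges (so the leg's bounding box is flush with the corner).

The picture frame is on top of the table, centred. Two stools sit around the table at the +y, +x sides.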